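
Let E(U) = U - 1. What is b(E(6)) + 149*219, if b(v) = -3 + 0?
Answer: 32628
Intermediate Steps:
E(U) = -1 + U
b(v) = -3
b(E(6)) + 149*219 = -3 + 149*219 = -3 + 32631 = 32628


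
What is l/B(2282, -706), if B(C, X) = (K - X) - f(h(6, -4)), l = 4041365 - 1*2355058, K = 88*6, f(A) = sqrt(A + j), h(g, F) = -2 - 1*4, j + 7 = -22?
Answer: 2080902838/1522791 + 1686307*I*sqrt(35)/1522791 ≈ 1366.5 + 6.5513*I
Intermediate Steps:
j = -29 (j = -7 - 22 = -29)
h(g, F) = -6 (h(g, F) = -2 - 4 = -6)
f(A) = sqrt(-29 + A) (f(A) = sqrt(A - 29) = sqrt(-29 + A))
K = 528
l = 1686307 (l = 4041365 - 2355058 = 1686307)
B(C, X) = 528 - X - I*sqrt(35) (B(C, X) = (528 - X) - sqrt(-29 - 6) = (528 - X) - sqrt(-35) = (528 - X) - I*sqrt(35) = 528 - X - I*sqrt(35))
l/B(2282, -706) = 1686307/(528 - 1*(-706) - I*sqrt(35)) = 1686307/(528 + 706 - I*sqrt(35)) = 1686307/(1234 - I*sqrt(35))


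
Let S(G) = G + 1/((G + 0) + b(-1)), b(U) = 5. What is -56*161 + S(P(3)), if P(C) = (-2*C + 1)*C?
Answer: -90311/10 ≈ -9031.1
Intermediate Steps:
P(C) = C*(1 - 2*C) (P(C) = (1 - 2*C)*C = C*(1 - 2*C))
S(G) = G + 1/(5 + G) (S(G) = G + 1/((G + 0) + 5) = G + 1/(G + 5) = G + 1/(5 + G))
-56*161 + S(P(3)) = -56*161 + (1 + (3*(1 - 2*3))**2 + 5*(3*(1 - 2*3)))/(5 + 3*(1 - 2*3)) = -9016 + (1 + (3*(1 - 6))**2 + 5*(3*(1 - 6)))/(5 + 3*(1 - 6)) = -9016 + (1 + (3*(-5))**2 + 5*(3*(-5)))/(5 + 3*(-5)) = -9016 + (1 + (-15)**2 + 5*(-15))/(5 - 15) = -9016 + (1 + 225 - 75)/(-10) = -9016 - 1/10*151 = -9016 - 151/10 = -90311/10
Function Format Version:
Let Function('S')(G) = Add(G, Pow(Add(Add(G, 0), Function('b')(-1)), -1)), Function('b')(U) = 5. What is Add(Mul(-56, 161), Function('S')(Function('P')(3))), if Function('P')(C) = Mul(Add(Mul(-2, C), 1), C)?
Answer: Rational(-90311, 10) ≈ -9031.1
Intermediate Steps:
Function('P')(C) = Mul(C, Add(1, Mul(-2, C))) (Function('P')(C) = Mul(Add(1, Mul(-2, C)), C) = Mul(C, Add(1, Mul(-2, C))))
Function('S')(G) = Add(G, Pow(Add(5, G), -1)) (Function('S')(G) = Add(G, Pow(Add(Add(G, 0), 5), -1)) = Add(G, Pow(Add(G, 5), -1)) = Add(G, Pow(Add(5, G), -1)))
Add(Mul(-56, 161), Function('S')(Function('P')(3))) = Add(Mul(-56, 161), Mul(Pow(Add(5, Mul(3, Add(1, Mul(-2, 3)))), -1), Add(1, Pow(Mul(3, Add(1, Mul(-2, 3))), 2), Mul(5, Mul(3, Add(1, Mul(-2, 3))))))) = Add(-9016, Mul(Pow(Add(5, Mul(3, Add(1, -6))), -1), Add(1, Pow(Mul(3, Add(1, -6)), 2), Mul(5, Mul(3, Add(1, -6)))))) = Add(-9016, Mul(Pow(Add(5, Mul(3, -5)), -1), Add(1, Pow(Mul(3, -5), 2), Mul(5, Mul(3, -5))))) = Add(-9016, Mul(Pow(Add(5, -15), -1), Add(1, Pow(-15, 2), Mul(5, -15)))) = Add(-9016, Mul(Pow(-10, -1), Add(1, 225, -75))) = Add(-9016, Mul(Rational(-1, 10), 151)) = Add(-9016, Rational(-151, 10)) = Rational(-90311, 10)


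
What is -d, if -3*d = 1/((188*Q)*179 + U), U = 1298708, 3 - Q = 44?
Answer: -1/243072 ≈ -4.1140e-6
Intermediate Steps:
Q = -41 (Q = 3 - 1*44 = 3 - 44 = -41)
d = 1/243072 (d = -1/(3*((188*(-41))*179 + 1298708)) = -1/(3*(-7708*179 + 1298708)) = -1/(3*(-1379732 + 1298708)) = -1/3/(-81024) = -1/3*(-1/81024) = 1/243072 ≈ 4.1140e-6)
-d = -1*1/243072 = -1/243072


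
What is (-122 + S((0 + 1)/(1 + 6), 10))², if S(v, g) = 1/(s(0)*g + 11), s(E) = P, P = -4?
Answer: 12524521/841 ≈ 14892.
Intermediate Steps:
s(E) = -4
S(v, g) = 1/(11 - 4*g) (S(v, g) = 1/(-4*g + 11) = 1/(11 - 4*g))
(-122 + S((0 + 1)/(1 + 6), 10))² = (-122 + 1/(11 - 4*10))² = (-122 + 1/(11 - 40))² = (-122 + 1/(-29))² = (-122 - 1/29)² = (-3539/29)² = 12524521/841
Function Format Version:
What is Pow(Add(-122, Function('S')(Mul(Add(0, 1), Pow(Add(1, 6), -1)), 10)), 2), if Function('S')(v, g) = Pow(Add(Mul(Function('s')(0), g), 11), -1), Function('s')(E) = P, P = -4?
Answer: Rational(12524521, 841) ≈ 14892.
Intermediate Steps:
Function('s')(E) = -4
Function('S')(v, g) = Pow(Add(11, Mul(-4, g)), -1) (Function('S')(v, g) = Pow(Add(Mul(-4, g), 11), -1) = Pow(Add(11, Mul(-4, g)), -1))
Pow(Add(-122, Function('S')(Mul(Add(0, 1), Pow(Add(1, 6), -1)), 10)), 2) = Pow(Add(-122, Pow(Add(11, Mul(-4, 10)), -1)), 2) = Pow(Add(-122, Pow(Add(11, -40), -1)), 2) = Pow(Add(-122, Pow(-29, -1)), 2) = Pow(Add(-122, Rational(-1, 29)), 2) = Pow(Rational(-3539, 29), 2) = Rational(12524521, 841)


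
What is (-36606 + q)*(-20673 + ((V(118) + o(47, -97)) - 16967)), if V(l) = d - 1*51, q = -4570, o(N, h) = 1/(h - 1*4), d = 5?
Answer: 156727673512/101 ≈ 1.5518e+9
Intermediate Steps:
o(N, h) = 1/(-4 + h) (o(N, h) = 1/(h - 4) = 1/(-4 + h))
V(l) = -46 (V(l) = 5 - 1*51 = 5 - 51 = -46)
(-36606 + q)*(-20673 + ((V(118) + o(47, -97)) - 16967)) = (-36606 - 4570)*(-20673 + ((-46 + 1/(-4 - 97)) - 16967)) = -41176*(-20673 + ((-46 + 1/(-101)) - 16967)) = -41176*(-20673 + ((-46 - 1/101) - 16967)) = -41176*(-20673 + (-4647/101 - 16967)) = -41176*(-20673 - 1718314/101) = -41176*(-3806287/101) = 156727673512/101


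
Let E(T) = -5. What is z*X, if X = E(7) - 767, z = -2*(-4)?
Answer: -6176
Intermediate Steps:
z = 8
X = -772 (X = -5 - 767 = -772)
z*X = 8*(-772) = -6176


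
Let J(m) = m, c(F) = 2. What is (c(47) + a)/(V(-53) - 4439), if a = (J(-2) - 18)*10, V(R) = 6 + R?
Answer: 99/2243 ≈ 0.044137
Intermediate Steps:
a = -200 (a = (-2 - 18)*10 = -20*10 = -200)
(c(47) + a)/(V(-53) - 4439) = (2 - 200)/((6 - 53) - 4439) = -198/(-47 - 4439) = -198/(-4486) = -198*(-1/4486) = 99/2243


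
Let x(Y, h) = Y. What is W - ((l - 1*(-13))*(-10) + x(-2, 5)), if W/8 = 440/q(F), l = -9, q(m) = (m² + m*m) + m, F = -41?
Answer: 143002/3321 ≈ 43.060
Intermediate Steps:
q(m) = m + 2*m² (q(m) = (m² + m²) + m = 2*m² + m = m + 2*m²)
W = 3520/3321 (W = 8*(440/((-41*(1 + 2*(-41))))) = 8*(440/((-41*(1 - 82)))) = 8*(440/((-41*(-81)))) = 8*(440/3321) = 3520/3321 ≈ 1.0599)
W - ((l - 1*(-13))*(-10) + x(-2, 5)) = 3520/3321 - ((-9 - 1*(-13))*(-10) - 2) = 3520/3321 - ((-9 + 13)*(-10) - 2) = 3520/3321 - (4*(-10) - 2) = 3520/3321 - (-40 - 2) = 3520/3321 - 1*(-42) = 3520/3321 + 42 = 143002/3321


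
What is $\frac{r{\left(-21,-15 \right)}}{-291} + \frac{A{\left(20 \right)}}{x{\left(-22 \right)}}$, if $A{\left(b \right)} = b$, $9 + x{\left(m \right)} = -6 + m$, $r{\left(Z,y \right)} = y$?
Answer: $- \frac{1755}{3589} \approx -0.48899$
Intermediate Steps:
$x{\left(m \right)} = -15 + m$ ($x{\left(m \right)} = -9 + \left(-6 + m\right) = -15 + m$)
$\frac{r{\left(-21,-15 \right)}}{-291} + \frac{A{\left(20 \right)}}{x{\left(-22 \right)}} = - \frac{15}{-291} + \frac{20}{-15 - 22} = \left(-15\right) \left(- \frac{1}{291}\right) + \frac{20}{-37} = \frac{5}{97} + 20 \left(- \frac{1}{37}\right) = \frac{5}{97} - \frac{20}{37} = - \frac{1755}{3589}$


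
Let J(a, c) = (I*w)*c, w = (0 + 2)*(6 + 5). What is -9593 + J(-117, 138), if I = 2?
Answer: -3521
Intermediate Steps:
w = 22 (w = 2*11 = 22)
J(a, c) = 44*c (J(a, c) = (2*22)*c = 44*c)
-9593 + J(-117, 138) = -9593 + 44*138 = -9593 + 6072 = -3521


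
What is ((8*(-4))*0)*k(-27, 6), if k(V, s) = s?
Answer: 0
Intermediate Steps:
((8*(-4))*0)*k(-27, 6) = ((8*(-4))*0)*6 = -32*0*6 = 0*6 = 0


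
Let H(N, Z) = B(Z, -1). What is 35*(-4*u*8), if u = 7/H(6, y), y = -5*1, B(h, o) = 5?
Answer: -1568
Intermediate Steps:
y = -5
H(N, Z) = 5
u = 7/5 ≈ 1.4000
35*(-4*u*8) = 35*(-4*7/5*8) = 35*(-28/5*8) = 35*(-224/5) = -1568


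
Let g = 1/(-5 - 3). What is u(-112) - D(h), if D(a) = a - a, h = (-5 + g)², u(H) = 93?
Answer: 93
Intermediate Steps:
g = -⅛ (g = 1/(-8) = -⅛ ≈ -0.12500)
h = 1681/64 (h = (-5 - ⅛)² = (-41/8)² = 1681/64 ≈ 26.266)
D(a) = 0
u(-112) - D(h) = 93 - 1*0 = 93 + 0 = 93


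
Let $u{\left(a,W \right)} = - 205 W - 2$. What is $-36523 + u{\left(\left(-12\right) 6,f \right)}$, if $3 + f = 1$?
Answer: $-36115$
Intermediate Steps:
$f = -2$ ($f = -3 + 1 = -2$)
$u{\left(a,W \right)} = -2 - 205 W$
$-36523 + u{\left(\left(-12\right) 6,f \right)} = -36523 - -408 = -36523 + \left(-2 + 410\right) = -36523 + 408 = -36115$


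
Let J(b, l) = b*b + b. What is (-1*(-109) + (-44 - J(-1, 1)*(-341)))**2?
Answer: 4225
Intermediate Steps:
J(b, l) = b + b**2 (J(b, l) = b**2 + b = b + b**2)
(-1*(-109) + (-44 - J(-1, 1)*(-341)))**2 = (-1*(-109) + (-44 - (-(1 - 1))*(-341)))**2 = (109 + (-44 - (-1*0)*(-341)))**2 = (109 + (-44 - 0*(-341)))**2 = (109 + (-44 - 1*0))**2 = (109 + (-44 + 0))**2 = (109 - 44)**2 = 65**2 = 4225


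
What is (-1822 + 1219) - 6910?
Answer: -7513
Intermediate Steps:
(-1822 + 1219) - 6910 = -603 - 6910 = -7513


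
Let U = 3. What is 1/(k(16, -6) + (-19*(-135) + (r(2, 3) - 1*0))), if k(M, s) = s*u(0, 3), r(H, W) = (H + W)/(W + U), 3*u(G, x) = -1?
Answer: 6/15407 ≈ 0.00038943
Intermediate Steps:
u(G, x) = -⅓ (u(G, x) = (⅓)*(-1) = -⅓)
r(H, W) = (H + W)/(3 + W) (r(H, W) = (H + W)/(W + 3) = (H + W)/(3 + W))
k(M, s) = -s/3 (k(M, s) = s*(-⅓) = -s/3)
1/(k(16, -6) + (-19*(-135) + (r(2, 3) - 1*0))) = 1/(-⅓*(-6) + (-19*(-135) + ((2 + 3)/(3 + 3) - 1*0))) = 1/(2 + (2565 + (5/6 + 0))) = 1/(2 + (2565 + ((⅙)*5 + 0))) = 1/(2 + (2565 + (⅚ + 0))) = 1/(2 + (2565 + ⅚)) = 1/(2 + 15395/6) = 1/(15407/6) = 6/15407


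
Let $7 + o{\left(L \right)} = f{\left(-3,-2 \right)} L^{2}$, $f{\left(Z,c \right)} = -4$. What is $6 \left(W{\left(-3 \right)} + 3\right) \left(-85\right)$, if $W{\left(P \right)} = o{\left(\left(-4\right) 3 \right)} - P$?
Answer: $294270$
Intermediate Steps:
$o{\left(L \right)} = -7 - 4 L^{2}$
$W{\left(P \right)} = -583 - P$ ($W{\left(P \right)} = \left(-7 - 4 \left(\left(-4\right) 3\right)^{2}\right) - P = \left(-7 - 4 \left(-12\right)^{2}\right) - P = \left(-7 - 576\right) - P = -583 - P$)
$6 \left(W{\left(-3 \right)} + 3\right) \left(-85\right) = 6 \left(\left(-583 - -3\right) + 3\right) \left(-85\right) = 6 \left(\left(-583 + 3\right) + 3\right) \left(-85\right) = 6 \left(-580 + 3\right) \left(-85\right) = 6 \left(-577\right) \left(-85\right) = \left(-3462\right) \left(-85\right) = 294270$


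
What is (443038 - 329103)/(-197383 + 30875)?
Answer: -113935/166508 ≈ -0.68426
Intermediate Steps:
(443038 - 329103)/(-197383 + 30875) = 113935/(-166508) = 113935*(-1/166508) = -113935/166508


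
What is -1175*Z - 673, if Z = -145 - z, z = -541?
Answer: -465973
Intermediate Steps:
Z = 396 (Z = -145 - 1*(-541) = -145 + 541 = 396)
-1175*Z - 673 = -1175*396 - 673 = -465300 - 673 = -465973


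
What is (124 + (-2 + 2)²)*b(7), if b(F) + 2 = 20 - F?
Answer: 1364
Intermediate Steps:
b(F) = 18 - F (b(F) = -2 + (20 - F) = 18 - F)
(124 + (-2 + 2)²)*b(7) = (124 + (-2 + 2)²)*(18 - 1*7) = (124 + 0²)*(18 - 7) = (124 + 0)*11 = 124*11 = 1364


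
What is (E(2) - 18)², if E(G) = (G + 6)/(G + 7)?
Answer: 23716/81 ≈ 292.79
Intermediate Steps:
E(G) = (6 + G)/(7 + G)
(E(2) - 18)² = ((6 + 2)/(7 + 2) - 18)² = (8/9 - 18)² = (-154/9)² = 23716/81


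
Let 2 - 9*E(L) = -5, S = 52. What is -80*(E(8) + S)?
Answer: -38000/9 ≈ -4222.2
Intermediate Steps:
E(L) = 7/9 (E(L) = 2/9 - ⅑*(-5) = 2/9 + 5/9 = 7/9)
-80*(E(8) + S) = -80*(7/9 + 52) = -80*475/9 = -38000/9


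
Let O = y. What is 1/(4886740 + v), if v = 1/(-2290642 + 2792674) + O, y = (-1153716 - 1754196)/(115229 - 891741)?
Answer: 6091154256/29765909959366279 ≈ 2.0464e-7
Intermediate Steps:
y = 363489/97064 (y = -2907912/(-776512) = -2907912*(-1/776512) = 363489/97064 ≈ 3.7448)
O = 363489/97064 ≈ 3.7448
v = 22810400839/6091154256 (v = 1/(-2290642 + 2792674) + 363489/97064 = 1/502032 + 363489/97064 = 22810400839/6091154256 ≈ 3.7448)
1/(4886740 + v) = 1/(4886740 + 22810400839/6091154256) = 1/(29765909959366279/6091154256) = 6091154256/29765909959366279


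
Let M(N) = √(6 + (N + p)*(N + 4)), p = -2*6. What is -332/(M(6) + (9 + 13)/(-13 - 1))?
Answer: 25564/2767 + 48804*I*√6/2767 ≈ 9.2389 + 43.204*I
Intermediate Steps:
p = -12
M(N) = √(6 + (-12 + N)*(4 + N)) (M(N) = √(6 + (N - 12)*(N + 4)) = √(6 + (-12 + N)*(4 + N)))
-332/(M(6) + (9 + 13)/(-13 - 1)) = -332/(√(-42 + 6² - 8*6) + (9 + 13)/(-13 - 1)) = -332/(√(-42 + 36 - 48) + 22/(-14)) = -332/(√(-54) + 22*(-1/14)) = -332/(3*I*√6 - 11/7) = -332/(-11/7 + 3*I*√6)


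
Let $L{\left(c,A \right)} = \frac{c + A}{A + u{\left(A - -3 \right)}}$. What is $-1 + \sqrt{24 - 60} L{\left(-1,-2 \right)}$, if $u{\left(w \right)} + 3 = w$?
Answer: $-1 + \frac{9 i}{2} \approx -1.0 + 4.5 i$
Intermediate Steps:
$u{\left(w \right)} = -3 + w$
$L{\left(c,A \right)} = \frac{A + c}{2 A}$ ($L{\left(c,A \right)} = \frac{c + A}{A + \left(-3 + \left(A - -3\right)\right)} = \frac{A + c}{A + \left(-3 + \left(A + 3\right)\right)} = \frac{A + c}{A + \left(-3 + \left(3 + A\right)\right)} = \frac{A + c}{A + A} = \frac{A + c}{2 A}$)
$-1 + \sqrt{24 - 60} L{\left(-1,-2 \right)} = -1 + \sqrt{24 - 60} \frac{-2 - 1}{2 \left(-2\right)} = -1 + \sqrt{-36} \cdot \frac{1}{2} \left(- \frac{1}{2}\right) \left(-3\right) = -1 + 6 i \frac{3}{4} = -1 + \frac{9 i}{2}$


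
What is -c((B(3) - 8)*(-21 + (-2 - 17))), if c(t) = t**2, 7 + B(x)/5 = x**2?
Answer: -6400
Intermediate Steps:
B(x) = -35 + 5*x**2
-c((B(3) - 8)*(-21 + (-2 - 17))) = -(((-35 + 5*3**2) - 8)*(-21 + (-2 - 17)))**2 = -(((-35 + 5*9) - 8)*(-21 - 19))**2 = -(((-35 + 45) - 8)*(-40))**2 = -((10 - 8)*(-40))**2 = -(2*(-40))**2 = -1*(-80)**2 = -1*6400 = -6400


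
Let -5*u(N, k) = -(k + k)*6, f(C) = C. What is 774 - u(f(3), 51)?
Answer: 3258/5 ≈ 651.60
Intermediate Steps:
u(N, k) = 12*k/5 (u(N, k) = -(-(k + k))*6/5 = -(-2*k)*6/5 = -(-12)*k/5 = 12*k/5)
774 - u(f(3), 51) = 774 - 12*51/5 = 774 - 1*612/5 = 774 - 612/5 = 3258/5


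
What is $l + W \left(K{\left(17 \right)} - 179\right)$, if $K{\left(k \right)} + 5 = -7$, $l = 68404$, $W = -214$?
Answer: $109278$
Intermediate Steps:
$K{\left(k \right)} = -12$ ($K{\left(k \right)} = -5 - 7 = -12$)
$l + W \left(K{\left(17 \right)} - 179\right) = 68404 - 214 \left(-12 - 179\right) = 68404 - -40874 = 68404 + 40874 = 109278$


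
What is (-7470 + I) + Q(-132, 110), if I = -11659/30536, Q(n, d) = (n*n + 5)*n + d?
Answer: -70476733227/30536 ≈ -2.3080e+6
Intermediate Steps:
Q(n, d) = d + n*(5 + n**2) (Q(n, d) = (n**2 + 5)*n + d = (5 + n**2)*n + d = n*(5 + n**2) + d = d + n*(5 + n**2))
I = -11659/30536 (I = -11659*1/30536 = -11659/30536 ≈ -0.38181)
(-7470 + I) + Q(-132, 110) = (-7470 - 11659/30536) + (110 + (-132)**3 + 5*(-132)) = -228115579/30536 + (110 - 2299968 - 660) = -228115579/30536 - 2300518 = -70476733227/30536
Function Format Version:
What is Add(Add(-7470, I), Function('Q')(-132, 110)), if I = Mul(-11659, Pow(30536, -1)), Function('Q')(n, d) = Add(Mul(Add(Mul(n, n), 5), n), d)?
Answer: Rational(-70476733227, 30536) ≈ -2.3080e+6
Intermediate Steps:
Function('Q')(n, d) = Add(d, Mul(n, Add(5, Pow(n, 2)))) (Function('Q')(n, d) = Add(Mul(Add(Pow(n, 2), 5), n), d) = Add(Mul(Add(5, Pow(n, 2)), n), d) = Add(Mul(n, Add(5, Pow(n, 2))), d) = Add(d, Mul(n, Add(5, Pow(n, 2)))))
I = Rational(-11659, 30536) (I = Mul(-11659, Rational(1, 30536)) = Rational(-11659, 30536) ≈ -0.38181)
Add(Add(-7470, I), Function('Q')(-132, 110)) = Add(Add(-7470, Rational(-11659, 30536)), Add(110, Pow(-132, 3), Mul(5, -132))) = Add(Rational(-228115579, 30536), Add(110, -2299968, -660)) = Add(Rational(-228115579, 30536), -2300518) = Rational(-70476733227, 30536)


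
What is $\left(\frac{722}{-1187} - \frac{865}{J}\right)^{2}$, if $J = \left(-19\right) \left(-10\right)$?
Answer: $\frac{54189787369}{2034551236} \approx 26.635$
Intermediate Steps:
$J = 190$
$\left(\frac{722}{-1187} - \frac{865}{J}\right)^{2} = \left(\frac{722}{-1187} - \frac{865}{190}\right)^{2} = \left(722 \left(- \frac{1}{1187}\right) - \frac{173}{38}\right)^{2} = \left(- \frac{722}{1187} - \frac{173}{38}\right)^{2} = \left(- \frac{232787}{45106}\right)^{2} = \frac{54189787369}{2034551236}$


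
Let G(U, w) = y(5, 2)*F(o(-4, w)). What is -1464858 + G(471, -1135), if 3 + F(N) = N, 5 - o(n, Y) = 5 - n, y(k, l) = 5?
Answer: -1464893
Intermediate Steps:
o(n, Y) = n (o(n, Y) = 5 - (5 - n) = 5 + (-5 + n) = n)
F(N) = -3 + N
G(U, w) = -35 (G(U, w) = 5*(-3 - 4) = 5*(-7) = -35)
-1464858 + G(471, -1135) = -1464858 - 35 = -1464893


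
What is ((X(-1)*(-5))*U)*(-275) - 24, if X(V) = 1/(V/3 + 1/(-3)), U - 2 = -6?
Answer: 8226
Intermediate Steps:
U = -4 (U = 2 - 6 = -4)
X(V) = 1/(-⅓ + V/3) (X(V) = 1/(V*(⅓) + 1*(-⅓)) = 1/(V/3 - ⅓) = 1/(-⅓ + V/3))
((X(-1)*(-5))*U)*(-275) - 24 = (((3/(-1 - 1))*(-5))*(-4))*(-275) - 24 = (((3/(-2))*(-5))*(-4))*(-275) - 24 = (((3*(-½))*(-5))*(-4))*(-275) - 24 = (-3/2*(-5)*(-4))*(-275) - 24 = ((15/2)*(-4))*(-275) - 24 = -30*(-275) - 24 = 8250 - 24 = 8226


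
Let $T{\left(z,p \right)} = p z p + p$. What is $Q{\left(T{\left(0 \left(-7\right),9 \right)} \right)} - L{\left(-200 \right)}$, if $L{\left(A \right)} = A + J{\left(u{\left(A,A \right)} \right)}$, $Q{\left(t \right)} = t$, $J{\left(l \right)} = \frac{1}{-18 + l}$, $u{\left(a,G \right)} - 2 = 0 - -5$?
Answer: $\frac{2300}{11} \approx 209.09$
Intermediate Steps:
$u{\left(a,G \right)} = 7$ ($u{\left(a,G \right)} = 2 + \left(0 - -5\right) = 2 + \left(0 + 5\right) = 2 + 5 = 7$)
$T{\left(z,p \right)} = p + z p^{2}$ ($T{\left(z,p \right)} = z p^{2} + p = p + z p^{2}$)
$L{\left(A \right)} = - \frac{1}{11} + A$ ($L{\left(A \right)} = A + \frac{1}{-18 + 7} = A + \frac{1}{-11} = A - \frac{1}{11} = - \frac{1}{11} + A$)
$Q{\left(T{\left(0 \left(-7\right),9 \right)} \right)} - L{\left(-200 \right)} = 9 \left(1 + 9 \cdot 0 \left(-7\right)\right) - \left(- \frac{1}{11} - 200\right) = 9 \left(1 + 9 \cdot 0\right) - - \frac{2201}{11} = 9 \left(1 + 0\right) + \frac{2201}{11} = 9 \cdot 1 + \frac{2201}{11} = 9 + \frac{2201}{11} = \frac{2300}{11}$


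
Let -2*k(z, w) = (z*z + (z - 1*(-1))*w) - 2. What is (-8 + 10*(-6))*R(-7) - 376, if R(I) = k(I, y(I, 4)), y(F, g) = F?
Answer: 2650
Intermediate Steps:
k(z, w) = 1 - z²/2 - w*(1 + z)/2 (k(z, w) = -((z*z + (z - 1*(-1))*w) - 2)/2 = -((z² + (z + 1)*w) - 2)/2 = -((z² + (1 + z)*w) - 2)/2 = -((z² + w*(1 + z)) - 2)/2 = -(-2 + z² + w*(1 + z))/2 = 1 - z²/2 - w*(1 + z)/2)
R(I) = 1 - I² - I/2 (R(I) = 1 - I/2 - I²/2 - I*I/2 = 1 - I/2 - I²/2 - I²/2 = 1 - I² - I/2)
(-8 + 10*(-6))*R(-7) - 376 = (-8 + 10*(-6))*(1 - 1*(-7)² - ½*(-7)) - 376 = (-8 - 60)*(1 - 1*49 + 7/2) - 376 = -68*(1 - 49 + 7/2) - 376 = -68*(-89/2) - 376 = 3026 - 376 = 2650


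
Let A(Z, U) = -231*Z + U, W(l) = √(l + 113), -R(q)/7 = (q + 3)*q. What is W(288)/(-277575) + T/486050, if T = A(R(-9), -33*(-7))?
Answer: 87549/486050 - √401/277575 ≈ 0.18005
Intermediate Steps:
R(q) = -7*q*(3 + q) (R(q) = -7*(q + 3)*q = -7*(3 + q)*q = -7*q*(3 + q))
W(l) = √(113 + l)
A(Z, U) = U - 231*Z
T = 87549 (T = -33*(-7) - (-1617)*(-9)*(3 - 9) = 231 - (-1617)*(-9)*(-6) = 231 - 231*(-378) = 231 + 87318 = 87549)
W(288)/(-277575) + T/486050 = √(113 + 288)/(-277575) + 87549/486050 = √401*(-1/277575) + 87549*(1/486050) = -√401/277575 + 87549/486050 = 87549/486050 - √401/277575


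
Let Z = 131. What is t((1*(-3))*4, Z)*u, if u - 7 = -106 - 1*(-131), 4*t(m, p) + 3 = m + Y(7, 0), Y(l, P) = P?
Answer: -120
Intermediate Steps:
t(m, p) = -¾ + m/4 (t(m, p) = -¾ + (m + 0)/4 = -¾ + m/4)
u = 32 (u = 7 + (-106 - 1*(-131)) = 7 + (-106 + 131) = 7 + 25 = 32)
t((1*(-3))*4, Z)*u = (-¾ + ((1*(-3))*4)/4)*32 = (-¾ + (-3*4)/4)*32 = (-¾ + (¼)*(-12))*32 = (-¾ - 3)*32 = -15/4*32 = -120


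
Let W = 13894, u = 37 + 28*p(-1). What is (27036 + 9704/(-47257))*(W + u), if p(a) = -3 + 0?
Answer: 17691350198156/47257 ≈ 3.7436e+8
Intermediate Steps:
p(a) = -3
u = -47 (u = 37 + 28*(-3) = 37 - 84 = -47)
(27036 + 9704/(-47257))*(W + u) = (27036 + 9704/(-47257))*(13894 - 47) = (27036 + 9704*(-1/47257))*13847 = (27036 - 9704/47257)*13847 = (1277630548/47257)*13847 = 17691350198156/47257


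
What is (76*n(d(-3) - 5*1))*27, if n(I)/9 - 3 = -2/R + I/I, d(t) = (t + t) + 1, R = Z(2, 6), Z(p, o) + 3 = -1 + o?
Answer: 55404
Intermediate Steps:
Z(p, o) = -4 + o (Z(p, o) = -3 + (-1 + o) = -4 + o)
R = 2 (R = -4 + 6 = 2)
d(t) = 1 + 2*t (d(t) = 2*t + 1 = 1 + 2*t)
n(I) = 27 (n(I) = 27 + 9*(-2/2 + I/I) = 27 + 9*(-2*1/2 + 1) = 27 + 9*(-1 + 1) = 27 + 9*0 = 27 + 0 = 27)
(76*n(d(-3) - 5*1))*27 = (76*27)*27 = 2052*27 = 55404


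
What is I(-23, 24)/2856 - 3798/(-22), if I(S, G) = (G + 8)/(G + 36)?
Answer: 10169156/58905 ≈ 172.64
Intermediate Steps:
I(S, G) = (8 + G)/(36 + G)
I(-23, 24)/2856 - 3798/(-22) = ((8 + 24)/(36 + 24))/2856 - 3798/(-22) = (32/60)*(1/2856) - 3798*(-1/22) = ((1/60)*32)*(1/2856) + 1899/11 = (8/15)*(1/2856) + 1899/11 = 1/5355 + 1899/11 = 10169156/58905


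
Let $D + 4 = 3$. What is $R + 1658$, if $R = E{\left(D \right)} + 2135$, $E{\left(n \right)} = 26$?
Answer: $3819$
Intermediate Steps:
$D = -1$ ($D = -4 + 3 = -1$)
$R = 2161$ ($R = 26 + 2135 = 2161$)
$R + 1658 = 2161 + 1658 = 3819$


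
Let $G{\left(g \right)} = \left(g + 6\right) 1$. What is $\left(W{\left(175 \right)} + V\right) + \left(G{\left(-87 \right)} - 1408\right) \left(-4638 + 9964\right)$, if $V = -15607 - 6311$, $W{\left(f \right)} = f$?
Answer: $-7952157$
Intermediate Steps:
$G{\left(g \right)} = 6 + g$ ($G{\left(g \right)} = \left(6 + g\right) 1 = 6 + g$)
$V = -21918$ ($V = -15607 - 6311 = -21918$)
$\left(W{\left(175 \right)} + V\right) + \left(G{\left(-87 \right)} - 1408\right) \left(-4638 + 9964\right) = \left(175 - 21918\right) + \left(\left(6 - 87\right) - 1408\right) \left(-4638 + 9964\right) = -21743 + \left(-81 - 1408\right) 5326 = -21743 - 7930414 = -7952157$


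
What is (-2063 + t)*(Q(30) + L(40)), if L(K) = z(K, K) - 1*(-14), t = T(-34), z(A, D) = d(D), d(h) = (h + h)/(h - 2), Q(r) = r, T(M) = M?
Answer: -1836972/19 ≈ -96683.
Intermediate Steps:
d(h) = 2*h/(-2 + h) (d(h) = (2*h)/(-2 + h) = 2*h/(-2 + h))
z(A, D) = 2*D/(-2 + D)
t = -34
L(K) = 14 + 2*K/(-2 + K) (L(K) = 2*K/(-2 + K) - 1*(-14) = 2*K/(-2 + K) + 14 = 14 + 2*K/(-2 + K))
(-2063 + t)*(Q(30) + L(40)) = (-2063 - 34)*(30 + 4*(-7 + 4*40)/(-2 + 40)) = -2097*(30 + 4*(-7 + 160)/38) = -2097*(30 + 4*(1/38)*153) = -2097*(30 + 306/19) = -2097*876/19 = -1836972/19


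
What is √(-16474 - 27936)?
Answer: I*√44410 ≈ 210.74*I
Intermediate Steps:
√(-16474 - 27936) = √(-44410) = I*√44410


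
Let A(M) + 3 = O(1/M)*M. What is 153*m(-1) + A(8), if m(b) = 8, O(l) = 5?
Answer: 1261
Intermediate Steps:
A(M) = -3 + 5*M
153*m(-1) + A(8) = 153*8 + (-3 + 5*8) = 1224 + (-3 + 40) = 1224 + 37 = 1261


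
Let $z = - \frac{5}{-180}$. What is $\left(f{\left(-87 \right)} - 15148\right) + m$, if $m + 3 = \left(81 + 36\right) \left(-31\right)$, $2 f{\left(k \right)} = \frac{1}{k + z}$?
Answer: $- \frac{58793936}{3131} \approx -18778.0$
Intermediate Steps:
$z = \frac{1}{36}$ ($z = - \frac{5 \left(-1\right)}{180} = \left(-1\right) \left(- \frac{1}{36}\right) = \frac{1}{36} \approx 0.027778$)
$f{\left(k \right)} = \frac{1}{2 \left(\frac{1}{36} + k\right)}$ ($f{\left(k \right)} = \frac{1}{2 \left(k + \frac{1}{36}\right)} = \frac{1}{2 \left(\frac{1}{36} + k\right)}$)
$m = -3630$ ($m = -3 + \left(81 + 36\right) \left(-31\right) = -3 + 117 \left(-31\right) = -3 - 3627 = -3630$)
$\left(f{\left(-87 \right)} - 15148\right) + m = \left(\frac{18}{1 + 36 \left(-87\right)} - 15148\right) - 3630 = \left(\frac{18}{1 - 3132} - 15148\right) - 3630 = \left(\frac{18}{-3131} - 15148\right) - 3630 = \left(18 \left(- \frac{1}{3131}\right) - 15148\right) - 3630 = \left(- \frac{18}{3131} - 15148\right) - 3630 = - \frac{47428406}{3131} - 3630 = - \frac{58793936}{3131}$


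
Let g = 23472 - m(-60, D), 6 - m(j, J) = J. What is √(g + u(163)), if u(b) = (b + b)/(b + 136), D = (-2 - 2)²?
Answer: 2*√524852939/299 ≈ 153.24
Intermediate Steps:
D = 16 (D = (-4)² = 16)
u(b) = 2*b/(136 + b) (u(b) = (2*b)/(136 + b) = 2*b/(136 + b))
m(j, J) = 6 - J
g = 23482 (g = 23472 - (6 - 1*16) = 23472 - (6 - 16) = 23472 - 1*(-10) = 23472 + 10 = 23482)
√(g + u(163)) = √(23482 + 2*163/(136 + 163)) = √(23482 + 2*163/299) = √(23482 + 2*163*(1/299)) = √(23482 + 326/299) = √(7021444/299) = 2*√524852939/299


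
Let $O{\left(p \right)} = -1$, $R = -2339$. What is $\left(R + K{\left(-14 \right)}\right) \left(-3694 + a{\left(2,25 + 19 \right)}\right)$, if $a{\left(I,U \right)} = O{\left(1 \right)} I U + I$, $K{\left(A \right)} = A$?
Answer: $8894340$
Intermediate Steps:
$a{\left(I,U \right)} = I - I U$ ($a{\left(I,U \right)} = - I U + I = I - I U$)
$\left(R + K{\left(-14 \right)}\right) \left(-3694 + a{\left(2,25 + 19 \right)}\right) = \left(-2339 - 14\right) \left(-3694 + 2 \left(1 - \left(25 + 19\right)\right)\right) = - 2353 \left(-3694 + 2 \left(1 - 44\right)\right) = - 2353 \left(-3694 + 2 \left(-43\right)\right) = - 2353 \left(-3694 - 86\right) = \left(-2353\right) \left(-3780\right) = 8894340$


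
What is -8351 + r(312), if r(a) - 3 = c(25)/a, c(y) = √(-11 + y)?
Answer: -8348 + √14/312 ≈ -8348.0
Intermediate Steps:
r(a) = 3 + √14/a (r(a) = 3 + √(-11 + 25)/a = 3 + √14/a)
-8351 + r(312) = -8351 + (3 + √14/312) = -8348 + √14/312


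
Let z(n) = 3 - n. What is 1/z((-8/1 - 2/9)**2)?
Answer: -81/5233 ≈ -0.015479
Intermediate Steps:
1/z((-8/1 - 2/9)**2) = 1/(3 - (-8/1 - 2/9)**2) = 1/(3 - (-8*1 - 2*1/9)**2) = 1/(3 - (-8 - 2/9)**2) = 1/(3 - (-74/9)**2) = 1/(3 - 1*5476/81) = 1/(3 - 5476/81) = 1/(-5233/81) = -81/5233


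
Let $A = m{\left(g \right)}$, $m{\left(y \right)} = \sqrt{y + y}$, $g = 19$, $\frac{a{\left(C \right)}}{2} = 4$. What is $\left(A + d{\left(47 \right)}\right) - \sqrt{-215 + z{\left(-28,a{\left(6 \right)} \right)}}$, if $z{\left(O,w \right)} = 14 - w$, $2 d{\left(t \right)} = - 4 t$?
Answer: $-94 + \sqrt{38} - i \sqrt{209} \approx -87.836 - 14.457 i$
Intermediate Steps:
$d{\left(t \right)} = - 2 t$ ($d{\left(t \right)} = \frac{\left(-4\right) t}{2} = - 2 t$)
$a{\left(C \right)} = 8$ ($a{\left(C \right)} = 2 \cdot 4 = 8$)
$m{\left(y \right)} = \sqrt{2} \sqrt{y}$ ($m{\left(y \right)} = \sqrt{2 y} = \sqrt{2} \sqrt{y}$)
$A = \sqrt{38}$ ($A = \sqrt{2} \sqrt{19} = \sqrt{38} \approx 6.1644$)
$\left(A + d{\left(47 \right)}\right) - \sqrt{-215 + z{\left(-28,a{\left(6 \right)} \right)}} = \left(\sqrt{38} - 94\right) - \sqrt{-215 + \left(14 - 8\right)} = \left(-94 + \sqrt{38}\right) - \sqrt{-215 + 6} = \left(-94 + \sqrt{38}\right) - \sqrt{-209} = \left(-94 + \sqrt{38}\right) - i \sqrt{209} = -94 + \sqrt{38} - i \sqrt{209}$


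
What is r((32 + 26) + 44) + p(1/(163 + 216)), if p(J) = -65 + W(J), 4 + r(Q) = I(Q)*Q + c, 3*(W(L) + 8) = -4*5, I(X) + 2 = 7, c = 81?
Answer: 1522/3 ≈ 507.33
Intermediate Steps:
I(X) = 5 (I(X) = -2 + 7 = 5)
W(L) = -44/3 (W(L) = -8 + (-4*5)/3 = -8 + (⅓)*(-20) = -8 - 20/3 = -44/3)
r(Q) = 77 + 5*Q (r(Q) = -4 + (5*Q + 81) = -4 + (81 + 5*Q) = 77 + 5*Q)
p(J) = -239/3 (p(J) = -65 - 44/3 = -239/3)
r((32 + 26) + 44) + p(1/(163 + 216)) = (77 + 5*((32 + 26) + 44)) - 239/3 = (77 + 5*(58 + 44)) - 239/3 = (77 + 5*102) - 239/3 = (77 + 510) - 239/3 = 587 - 239/3 = 1522/3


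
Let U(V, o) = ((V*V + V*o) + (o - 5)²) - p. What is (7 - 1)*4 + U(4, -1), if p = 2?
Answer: 70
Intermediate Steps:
U(V, o) = -2 + V² + (-5 + o)² + V*o (U(V, o) = ((V*V + V*o) + (o - 5)²) - 1*2 = ((V² + V*o) + (-5 + o)²) - 2 = (V² + (-5 + o)² + V*o) - 2 = -2 + V² + (-5 + o)² + V*o)
(7 - 1)*4 + U(4, -1) = (7 - 1)*4 + (-2 + 4² + (-5 - 1)² + 4*(-1)) = 6*4 + (-2 + 16 + (-6)² - 4) = 24 + (-2 + 16 + 36 - 4) = 24 + 46 = 70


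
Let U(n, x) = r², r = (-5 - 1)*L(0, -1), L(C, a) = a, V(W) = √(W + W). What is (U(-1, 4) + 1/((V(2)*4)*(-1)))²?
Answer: 82369/64 ≈ 1287.0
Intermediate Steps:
V(W) = √2*√W (V(W) = √(2*W) = √2*√W)
r = 6 (r = (-5 - 1)*(-1) = -6*(-1) = 6)
U(n, x) = 36 (U(n, x) = 6² = 36)
(U(-1, 4) + 1/((V(2)*4)*(-1)))² = (36 + 1/(((√2*√2)*4)*(-1)))² = (36 + 1/((2*4)*(-1)))² = (36 + 1/(8*(-1)))² = (36 + 1/(-8))² = (36 - ⅛)² = (287/8)² = 82369/64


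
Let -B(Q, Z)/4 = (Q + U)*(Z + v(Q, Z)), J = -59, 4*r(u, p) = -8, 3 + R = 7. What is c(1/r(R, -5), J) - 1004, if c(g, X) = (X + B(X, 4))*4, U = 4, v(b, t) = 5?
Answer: 6680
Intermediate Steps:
R = 4 (R = -3 + 7 = 4)
r(u, p) = -2 (r(u, p) = (¼)*(-8) = -2)
B(Q, Z) = -4*(4 + Q)*(5 + Z) (B(Q, Z) = -4*(Q + 4)*(Z + 5) = -4*(4 + Q)*(5 + Z))
c(g, X) = -576 - 140*X (c(g, X) = (X + (-80 - 20*X - 16*4 - 4*X*4))*4 = (X + (-80 - 20*X - 64 - 16*X))*4 = (X + (-144 - 36*X))*4 = (-144 - 35*X)*4 = -576 - 140*X)
c(1/r(R, -5), J) - 1004 = (-576 - 140*(-59)) - 1004 = (-576 + 8260) - 1004 = 7684 - 1004 = 6680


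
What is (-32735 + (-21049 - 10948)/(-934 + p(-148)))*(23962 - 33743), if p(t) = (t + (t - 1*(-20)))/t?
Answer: 1575877728258/4927 ≈ 3.1985e+8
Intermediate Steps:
p(t) = (20 + 2*t)/t (p(t) = (t + (t + 20))/t = (t + (20 + t))/t = (20 + 2*t)/t)
(-32735 + (-21049 - 10948)/(-934 + p(-148)))*(23962 - 33743) = (-32735 + (-21049 - 10948)/(-934 + (2 + 20/(-148))))*(23962 - 33743) = (-32735 - 31997/(-934 + (2 + 20*(-1/148))))*(-9781) = (-32735 - 31997/(-934 + (2 - 5/37)))*(-9781) = (-32735 - 31997/(-934 + 69/37))*(-9781) = (-32735 - 31997/(-34489/37))*(-9781) = (-32735 - 31997*(-37/34489))*(-9781) = (-32735 + 169127/4927)*(-9781) = -161116218/4927*(-9781) = 1575877728258/4927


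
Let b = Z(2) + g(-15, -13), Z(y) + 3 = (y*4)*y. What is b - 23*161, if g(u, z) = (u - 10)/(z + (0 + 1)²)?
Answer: -44255/12 ≈ -3687.9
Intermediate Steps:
Z(y) = -3 + 4*y² (Z(y) = -3 + (y*4)*y = -3 + (4*y)*y = -3 + 4*y²)
g(u, z) = (-10 + u)/(1 + z) (g(u, z) = (-10 + u)/(z + 1²) = (-10 + u)/(z + 1) = (-10 + u)/(1 + z))
b = 181/12 (b = (-3 + 4*2²) + (-10 - 15)/(1 - 13) = (-3 + 4*4) - 25/(-12) = (-3 + 16) - 1/12*(-25) = 13 + 25/12 = 181/12 ≈ 15.083)
b - 23*161 = 181/12 - 23*161 = 181/12 - 3703 = -44255/12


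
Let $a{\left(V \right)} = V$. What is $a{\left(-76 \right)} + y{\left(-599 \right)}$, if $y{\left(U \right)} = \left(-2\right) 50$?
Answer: $-176$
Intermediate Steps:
$y{\left(U \right)} = -100$
$a{\left(-76 \right)} + y{\left(-599 \right)} = -76 - 100 = -176$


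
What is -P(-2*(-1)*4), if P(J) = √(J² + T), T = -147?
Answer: -I*√83 ≈ -9.1104*I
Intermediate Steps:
P(J) = √(-147 + J²) (P(J) = √(J² - 147) = √(-147 + J²))
-P(-2*(-1)*4) = -√(-147 + (-2*(-1)*4)²) = -√(-147 + (2*4)²) = -√(-147 + 8²) = -√(-147 + 64) = -√(-83) = -I*√83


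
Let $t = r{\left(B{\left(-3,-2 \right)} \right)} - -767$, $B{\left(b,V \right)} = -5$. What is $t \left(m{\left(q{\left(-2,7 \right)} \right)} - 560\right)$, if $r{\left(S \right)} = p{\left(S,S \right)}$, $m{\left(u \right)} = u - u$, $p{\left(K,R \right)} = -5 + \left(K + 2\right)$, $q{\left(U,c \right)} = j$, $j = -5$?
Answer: $-425040$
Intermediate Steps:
$q{\left(U,c \right)} = -5$
$p{\left(K,R \right)} = -3 + K$ ($p{\left(K,R \right)} = -5 + \left(2 + K\right) = -3 + K$)
$m{\left(u \right)} = 0$
$r{\left(S \right)} = -3 + S$
$t = 759$ ($t = \left(-3 - 5\right) - -767 = -8 + 767 = 759$)
$t \left(m{\left(q{\left(-2,7 \right)} \right)} - 560\right) = 759 \left(0 - 560\right) = 759 \left(-560\right) = -425040$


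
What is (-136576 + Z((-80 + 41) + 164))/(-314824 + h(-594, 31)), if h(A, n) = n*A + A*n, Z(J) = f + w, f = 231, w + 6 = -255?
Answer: 68303/175826 ≈ 0.38847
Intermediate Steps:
w = -261 (w = -6 - 255 = -261)
Z(J) = -30 (Z(J) = 231 - 261 = -30)
h(A, n) = 2*A*n (h(A, n) = A*n + A*n = 2*A*n)
(-136576 + Z((-80 + 41) + 164))/(-314824 + h(-594, 31)) = (-136576 - 30)/(-314824 + 2*(-594)*31) = -136606/(-314824 - 36828) = -136606/(-351652) = -136606*(-1/351652) = 68303/175826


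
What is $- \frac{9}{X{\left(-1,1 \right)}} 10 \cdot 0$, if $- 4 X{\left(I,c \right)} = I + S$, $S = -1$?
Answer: $0$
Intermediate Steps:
$X{\left(I,c \right)} = \frac{1}{4} - \frac{I}{4}$ ($X{\left(I,c \right)} = - \frac{I - 1}{4} = - \frac{-1 + I}{4} = \frac{1}{4} - \frac{I}{4}$)
$- \frac{9}{X{\left(-1,1 \right)}} 10 \cdot 0 = - \frac{9}{\frac{1}{4} - - \frac{1}{4}} \cdot 10 \cdot 0 = - \frac{9}{\frac{1}{4} + \frac{1}{4}} \cdot 10 \cdot 0 = - 9 \frac{1}{\frac{1}{2}} \cdot 10 \cdot 0 = \left(-9\right) 2 \cdot 10 \cdot 0 = \left(-18\right) 10 \cdot 0 = \left(-180\right) 0 = 0$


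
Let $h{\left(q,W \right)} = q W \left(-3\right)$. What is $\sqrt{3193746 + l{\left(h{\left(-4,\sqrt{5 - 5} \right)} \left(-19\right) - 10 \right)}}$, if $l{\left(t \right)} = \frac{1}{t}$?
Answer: $\frac{\sqrt{319374590}}{10} \approx 1787.1$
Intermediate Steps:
$h{\left(q,W \right)} = - 3 W q$ ($h{\left(q,W \right)} = W q \left(-3\right) = - 3 W q$)
$\sqrt{3193746 + l{\left(h{\left(-4,\sqrt{5 - 5} \right)} \left(-19\right) - 10 \right)}} = \sqrt{3193746 + \frac{1}{\left(-3\right) \sqrt{5 - 5} \left(-4\right) \left(-19\right) - 10}} = \sqrt{3193746 + \frac{1}{\left(-3\right) \sqrt{0} \left(-4\right) \left(-19\right) - 10}} = \sqrt{3193746 + \frac{1}{\left(-3\right) 0 \left(-4\right) \left(-19\right) - 10}} = \sqrt{3193746 + \frac{1}{0 \left(-19\right) - 10}} = \sqrt{3193746 + \frac{1}{0 - 10}} = \sqrt{3193746 + \frac{1}{-10}} = \sqrt{3193746 - \frac{1}{10}} = \sqrt{\frac{31937459}{10}} = \frac{\sqrt{319374590}}{10}$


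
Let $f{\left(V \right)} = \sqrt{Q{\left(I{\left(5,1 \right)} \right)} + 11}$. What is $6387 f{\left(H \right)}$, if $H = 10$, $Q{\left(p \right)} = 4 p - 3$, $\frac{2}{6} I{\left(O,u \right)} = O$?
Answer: $12774 \sqrt{17} \approx 52669.0$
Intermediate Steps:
$I{\left(O,u \right)} = 3 O$
$Q{\left(p \right)} = -3 + 4 p$
$f{\left(V \right)} = 2 \sqrt{17}$ ($f{\left(V \right)} = \sqrt{\left(-3 + 4 \cdot 3 \cdot 5\right) + 11} = \sqrt{\left(-3 + 4 \cdot 15\right) + 11} = \sqrt{\left(-3 + 60\right) + 11} = \sqrt{57 + 11} = \sqrt{68} = 2 \sqrt{17}$)
$6387 f{\left(H \right)} = 6387 \cdot 2 \sqrt{17} = 12774 \sqrt{17}$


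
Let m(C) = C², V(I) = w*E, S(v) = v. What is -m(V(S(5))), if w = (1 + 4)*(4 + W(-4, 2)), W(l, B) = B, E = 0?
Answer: 0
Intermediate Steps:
w = 30 (w = (1 + 4)*(4 + 2) = 5*6 = 30)
V(I) = 0 (V(I) = 30*0 = 0)
-m(V(S(5))) = -1*0² = -1*0 = 0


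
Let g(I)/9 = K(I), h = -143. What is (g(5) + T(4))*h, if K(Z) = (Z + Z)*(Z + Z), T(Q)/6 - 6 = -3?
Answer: -131274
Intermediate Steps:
T(Q) = 18 (T(Q) = 36 + 6*(-3) = 36 - 18 = 18)
K(Z) = 4*Z² (K(Z) = (2*Z)*(2*Z) = 4*Z²)
g(I) = 36*I² (g(I) = 9*(4*I²) = 36*I²)
(g(5) + T(4))*h = (36*5² + 18)*(-143) = (36*25 + 18)*(-143) = (900 + 18)*(-143) = 918*(-143) = -131274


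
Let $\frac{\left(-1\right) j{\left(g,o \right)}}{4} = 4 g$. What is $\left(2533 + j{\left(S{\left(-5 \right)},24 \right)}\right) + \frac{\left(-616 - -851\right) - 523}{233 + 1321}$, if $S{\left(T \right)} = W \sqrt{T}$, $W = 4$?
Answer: $\frac{655999}{259} - 64 i \sqrt{5} \approx 2532.8 - 143.11 i$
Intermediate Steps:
$S{\left(T \right)} = 4 \sqrt{T}$
$j{\left(g,o \right)} = - 16 g$ ($j{\left(g,o \right)} = - 4 \cdot 4 g = - 16 g$)
$\left(2533 + j{\left(S{\left(-5 \right)},24 \right)}\right) + \frac{\left(-616 - -851\right) - 523}{233 + 1321} = \left(2533 - 16 \cdot 4 \sqrt{-5}\right) + \frac{\left(-616 - -851\right) - 523}{233 + 1321} = \left(2533 - 16 \cdot 4 i \sqrt{5}\right) + \frac{\left(-616 + 851\right) - 523}{1554} = \left(2533 - 16 \cdot 4 i \sqrt{5}\right) + \left(235 - 523\right) \frac{1}{1554} = \left(2533 - 64 i \sqrt{5}\right) - \frac{48}{259} = \frac{655999}{259} - 64 i \sqrt{5}$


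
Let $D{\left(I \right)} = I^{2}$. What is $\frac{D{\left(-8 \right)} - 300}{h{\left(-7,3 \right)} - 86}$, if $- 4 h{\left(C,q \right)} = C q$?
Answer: $\frac{944}{323} \approx 2.9226$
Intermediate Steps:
$h{\left(C,q \right)} = - \frac{C q}{4}$
$\frac{D{\left(-8 \right)} - 300}{h{\left(-7,3 \right)} - 86} = \frac{\left(-8\right)^{2} - 300}{\left(- \frac{1}{4}\right) \left(-7\right) 3 - 86} = \frac{64 - 300}{\frac{21}{4} - 86} = - \frac{236}{- \frac{323}{4}} = \left(-236\right) \left(- \frac{4}{323}\right) = \frac{944}{323}$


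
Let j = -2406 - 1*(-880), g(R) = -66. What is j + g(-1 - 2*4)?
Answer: -1592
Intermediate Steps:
j = -1526 (j = -2406 + 880 = -1526)
j + g(-1 - 2*4) = -1526 - 66 = -1592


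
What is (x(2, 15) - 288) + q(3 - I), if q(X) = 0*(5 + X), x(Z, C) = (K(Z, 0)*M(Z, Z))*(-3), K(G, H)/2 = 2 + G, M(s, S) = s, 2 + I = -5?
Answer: -336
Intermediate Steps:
I = -7 (I = -2 - 5 = -7)
K(G, H) = 4 + 2*G (K(G, H) = 2*(2 + G) = 4 + 2*G)
x(Z, C) = -3*Z*(4 + 2*Z) (x(Z, C) = ((4 + 2*Z)*Z)*(-3) = (Z*(4 + 2*Z))*(-3) = -3*Z*(4 + 2*Z))
q(X) = 0
(x(2, 15) - 288) + q(3 - I) = (-6*2*(2 + 2) - 288) + 0 = (-6*2*4 - 288) + 0 = (-48 - 288) + 0 = -336 + 0 = -336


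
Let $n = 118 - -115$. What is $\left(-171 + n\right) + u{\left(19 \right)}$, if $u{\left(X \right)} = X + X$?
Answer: $100$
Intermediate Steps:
$n = 233$ ($n = 118 + 115 = 233$)
$u{\left(X \right)} = 2 X$
$\left(-171 + n\right) + u{\left(19 \right)} = \left(-171 + 233\right) + 2 \cdot 19 = 62 + 38 = 100$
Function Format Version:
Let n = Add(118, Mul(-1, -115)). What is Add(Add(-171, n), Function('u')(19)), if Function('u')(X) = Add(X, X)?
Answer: 100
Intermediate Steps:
n = 233 (n = Add(118, 115) = 233)
Function('u')(X) = Mul(2, X)
Add(Add(-171, n), Function('u')(19)) = Add(Add(-171, 233), Mul(2, 19)) = Add(62, 38) = 100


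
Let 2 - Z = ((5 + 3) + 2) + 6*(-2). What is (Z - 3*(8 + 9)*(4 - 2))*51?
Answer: -4998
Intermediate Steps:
Z = 4 (Z = 2 - (((5 + 3) + 2) + 6*(-2)) = 2 - ((8 + 2) - 12) = 2 - (10 - 12) = 2 - 1*(-2) = 2 + 2 = 4)
(Z - 3*(8 + 9)*(4 - 2))*51 = (4 - 3*(8 + 9)*(4 - 2))*51 = (4 - 51*2)*51 = (4 - 3*34)*51 = (4 - 102)*51 = -98*51 = -4998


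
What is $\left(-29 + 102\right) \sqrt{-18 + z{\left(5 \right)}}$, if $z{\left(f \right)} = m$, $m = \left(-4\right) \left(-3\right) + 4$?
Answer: $73 i \sqrt{2} \approx 103.24 i$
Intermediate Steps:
$m = 16$ ($m = 12 + 4 = 16$)
$z{\left(f \right)} = 16$
$\left(-29 + 102\right) \sqrt{-18 + z{\left(5 \right)}} = \left(-29 + 102\right) \sqrt{-18 + 16} = 73 \sqrt{-2} = 73 i \sqrt{2}$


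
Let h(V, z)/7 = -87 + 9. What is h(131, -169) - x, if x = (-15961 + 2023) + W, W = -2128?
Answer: 15520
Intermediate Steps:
h(V, z) = -546 (h(V, z) = 7*(-87 + 9) = 7*(-78) = -546)
x = -16066 (x = (-15961 + 2023) - 2128 = -13938 - 2128 = -16066)
h(131, -169) - x = -546 - 1*(-16066) = -546 + 16066 = 15520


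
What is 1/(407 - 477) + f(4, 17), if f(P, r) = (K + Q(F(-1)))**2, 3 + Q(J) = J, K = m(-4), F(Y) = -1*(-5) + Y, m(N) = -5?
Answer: 1119/70 ≈ 15.986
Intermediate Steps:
F(Y) = 5 + Y
K = -5
Q(J) = -3 + J
f(P, r) = 16 (f(P, r) = (-5 + (-3 + (5 - 1)))**2 = (-5 + (-3 + 4))**2 = (-5 + 1)**2 = (-4)**2 = 16)
1/(407 - 477) + f(4, 17) = 1/(407 - 477) + 16 = 1/(-70) + 16 = -1/70 + 16 = 1119/70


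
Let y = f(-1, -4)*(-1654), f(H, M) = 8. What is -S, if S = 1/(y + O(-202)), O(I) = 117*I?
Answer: 1/36866 ≈ 2.7125e-5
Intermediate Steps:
y = -13232 (y = 8*(-1654) = -13232)
S = -1/36866 (S = 1/(-13232 + 117*(-202)) = 1/(-13232 - 23634) = 1/(-36866) = -1/36866 ≈ -2.7125e-5)
-S = -1*(-1/36866) = 1/36866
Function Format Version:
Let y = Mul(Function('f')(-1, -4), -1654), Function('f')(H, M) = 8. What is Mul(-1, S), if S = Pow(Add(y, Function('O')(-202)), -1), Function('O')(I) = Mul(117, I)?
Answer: Rational(1, 36866) ≈ 2.7125e-5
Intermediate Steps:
y = -13232 (y = Mul(8, -1654) = -13232)
S = Rational(-1, 36866) (S = Pow(Add(-13232, Mul(117, -202)), -1) = Pow(Add(-13232, -23634), -1) = Pow(-36866, -1) = Rational(-1, 36866) ≈ -2.7125e-5)
Mul(-1, S) = Mul(-1, Rational(-1, 36866)) = Rational(1, 36866)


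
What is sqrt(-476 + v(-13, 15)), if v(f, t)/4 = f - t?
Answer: 14*I*sqrt(3) ≈ 24.249*I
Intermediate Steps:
v(f, t) = -4*t + 4*f (v(f, t) = 4*(f - t) = -4*t + 4*f)
sqrt(-476 + v(-13, 15)) = sqrt(-476 + (-4*15 + 4*(-13))) = sqrt(-476 + (-60 - 52)) = sqrt(-476 - 112) = sqrt(-588) = 14*I*sqrt(3)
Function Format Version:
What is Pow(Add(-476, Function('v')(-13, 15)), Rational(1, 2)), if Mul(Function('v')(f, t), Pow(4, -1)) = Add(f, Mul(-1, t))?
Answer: Mul(14, I, Pow(3, Rational(1, 2))) ≈ Mul(24.249, I)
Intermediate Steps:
Function('v')(f, t) = Add(Mul(-4, t), Mul(4, f)) (Function('v')(f, t) = Mul(4, Add(f, Mul(-1, t))) = Add(Mul(-4, t), Mul(4, f)))
Pow(Add(-476, Function('v')(-13, 15)), Rational(1, 2)) = Pow(Add(-476, Add(Mul(-4, 15), Mul(4, -13))), Rational(1, 2)) = Pow(Add(-476, Add(-60, -52)), Rational(1, 2)) = Pow(Add(-476, -112), Rational(1, 2)) = Pow(-588, Rational(1, 2)) = Mul(14, I, Pow(3, Rational(1, 2)))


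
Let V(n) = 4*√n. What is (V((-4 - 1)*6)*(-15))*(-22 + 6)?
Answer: 960*I*√30 ≈ 5258.1*I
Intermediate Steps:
(V((-4 - 1)*6)*(-15))*(-22 + 6) = ((4*√((-4 - 1)*6))*(-15))*(-22 + 6) = ((4*√(-5*6))*(-15))*(-16) = ((4*√(-30))*(-15))*(-16) = ((4*(I*√30))*(-15))*(-16) = ((4*I*√30)*(-15))*(-16) = -60*I*√30*(-16) = 960*I*√30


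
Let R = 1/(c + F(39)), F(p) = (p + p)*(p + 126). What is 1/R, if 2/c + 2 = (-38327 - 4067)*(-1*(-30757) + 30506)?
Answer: 16712876620439/1298591812 ≈ 12870.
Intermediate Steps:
c = -1/1298591812 (c = 2/(-2 + (-38327 - 4067)*(-1*(-30757) + 30506)) = 2/(-2 - 42394*(30757 + 30506)) = 2/(-2 - 42394*61263) = 2/(-2 - 2597183622) = 2/(-2597183624) = 2*(-1/2597183624) = -1/1298591812 ≈ -7.7006e-10)
F(p) = 2*p*(126 + p) (F(p) = (2*p)*(126 + p) = 2*p*(126 + p))
R = 1298591812/16712876620439 (R = 1/(-1/1298591812 + 2*39*(126 + 39)) = 1/(-1/1298591812 + 2*39*165) = 1/(-1/1298591812 + 12870) = 1/(16712876620439/1298591812) = 1298591812/16712876620439 ≈ 7.7700e-5)
1/R = 1/(1298591812/16712876620439) = 16712876620439/1298591812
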